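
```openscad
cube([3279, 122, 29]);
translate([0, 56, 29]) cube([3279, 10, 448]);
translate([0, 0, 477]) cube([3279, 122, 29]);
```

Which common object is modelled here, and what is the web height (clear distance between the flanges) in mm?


An I-beam. The web height is 448 mm.

Two wide flanges with a thin centred web — an I-beam. Overall 506 mm minus two 29 mm flanges gives a web of 506 − 2·29 = 448 mm.


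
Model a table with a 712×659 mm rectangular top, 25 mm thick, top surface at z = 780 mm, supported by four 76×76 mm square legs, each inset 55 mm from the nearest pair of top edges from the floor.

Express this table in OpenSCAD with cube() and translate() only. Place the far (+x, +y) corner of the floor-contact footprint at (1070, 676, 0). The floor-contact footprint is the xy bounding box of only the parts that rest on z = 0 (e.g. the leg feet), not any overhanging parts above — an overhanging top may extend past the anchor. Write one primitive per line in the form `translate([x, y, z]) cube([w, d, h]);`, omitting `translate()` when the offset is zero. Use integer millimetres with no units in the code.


// leg_h = 780 - 25 = 755
translate([413, 72, 755]) cube([712, 659, 25]);
translate([468, 127, 0]) cube([76, 76, 755]);
translate([994, 127, 0]) cube([76, 76, 755]);
translate([468, 600, 0]) cube([76, 76, 755]);
translate([994, 600, 0]) cube([76, 76, 755]);


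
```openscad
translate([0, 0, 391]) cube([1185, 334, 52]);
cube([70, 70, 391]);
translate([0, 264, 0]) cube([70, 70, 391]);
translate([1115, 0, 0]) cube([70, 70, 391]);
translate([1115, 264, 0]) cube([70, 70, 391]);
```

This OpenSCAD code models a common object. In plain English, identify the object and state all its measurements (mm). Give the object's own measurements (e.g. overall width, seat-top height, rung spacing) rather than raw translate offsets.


A bench: a 1185×334 mm seat slab, 52 mm thick, top at z = 443 mm, on four 70×70 mm square legs flush with the seat corners and standing on z = 0.


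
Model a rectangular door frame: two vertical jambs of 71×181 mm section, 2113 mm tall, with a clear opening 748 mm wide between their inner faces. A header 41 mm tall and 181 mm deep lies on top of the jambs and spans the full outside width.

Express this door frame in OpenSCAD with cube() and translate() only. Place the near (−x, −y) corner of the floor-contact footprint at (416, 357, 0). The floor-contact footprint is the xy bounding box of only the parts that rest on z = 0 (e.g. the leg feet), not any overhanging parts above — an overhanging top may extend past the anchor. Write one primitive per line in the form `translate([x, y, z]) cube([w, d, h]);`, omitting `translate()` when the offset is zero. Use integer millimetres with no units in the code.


translate([416, 357, 0]) cube([71, 181, 2113]);
translate([1235, 357, 0]) cube([71, 181, 2113]);
translate([416, 357, 2113]) cube([890, 181, 41]);


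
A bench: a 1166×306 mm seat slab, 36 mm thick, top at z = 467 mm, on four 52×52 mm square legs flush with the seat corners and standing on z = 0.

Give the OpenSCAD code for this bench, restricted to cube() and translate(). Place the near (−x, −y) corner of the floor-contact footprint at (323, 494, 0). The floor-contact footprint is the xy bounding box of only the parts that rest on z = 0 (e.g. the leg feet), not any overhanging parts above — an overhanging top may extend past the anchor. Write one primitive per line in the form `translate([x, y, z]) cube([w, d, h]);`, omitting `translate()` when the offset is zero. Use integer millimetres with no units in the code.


// leg_h = 467 − 36 = 431
translate([323, 494, 431]) cube([1166, 306, 36]);
translate([323, 494, 0]) cube([52, 52, 431]);
translate([323, 748, 0]) cube([52, 52, 431]);
translate([1437, 494, 0]) cube([52, 52, 431]);
translate([1437, 748, 0]) cube([52, 52, 431]);


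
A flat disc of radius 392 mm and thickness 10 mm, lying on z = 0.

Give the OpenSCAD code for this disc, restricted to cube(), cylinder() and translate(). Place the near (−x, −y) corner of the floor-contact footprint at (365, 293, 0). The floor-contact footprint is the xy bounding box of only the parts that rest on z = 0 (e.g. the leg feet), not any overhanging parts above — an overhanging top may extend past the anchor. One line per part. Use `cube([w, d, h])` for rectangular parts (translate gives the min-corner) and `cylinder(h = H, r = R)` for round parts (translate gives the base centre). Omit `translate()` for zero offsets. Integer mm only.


translate([757, 685, 0]) cylinder(h = 10, r = 392);


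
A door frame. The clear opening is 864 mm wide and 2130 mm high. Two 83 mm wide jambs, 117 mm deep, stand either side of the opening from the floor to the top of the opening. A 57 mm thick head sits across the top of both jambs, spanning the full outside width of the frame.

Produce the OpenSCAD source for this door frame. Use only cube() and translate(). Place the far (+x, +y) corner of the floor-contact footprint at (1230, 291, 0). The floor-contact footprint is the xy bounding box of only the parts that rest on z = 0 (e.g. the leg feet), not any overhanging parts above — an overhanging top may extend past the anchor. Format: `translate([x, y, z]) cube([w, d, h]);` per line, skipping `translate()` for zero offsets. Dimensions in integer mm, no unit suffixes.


translate([200, 174, 0]) cube([83, 117, 2130]);
translate([1147, 174, 0]) cube([83, 117, 2130]);
translate([200, 174, 2130]) cube([1030, 117, 57]);


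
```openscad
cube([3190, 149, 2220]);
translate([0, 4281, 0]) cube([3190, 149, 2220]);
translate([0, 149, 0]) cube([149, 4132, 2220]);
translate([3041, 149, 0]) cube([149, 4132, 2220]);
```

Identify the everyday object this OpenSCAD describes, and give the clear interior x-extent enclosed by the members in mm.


A house (or room) frame. The interior width is 2892 mm.

Four 2220 mm walls enclosing a rectangle with no floor or roof — a room or house frame. Outside width is 3190 mm and wall thickness is 149 mm, so the interior width is 3190 − 2 × 149 = 2892 mm.


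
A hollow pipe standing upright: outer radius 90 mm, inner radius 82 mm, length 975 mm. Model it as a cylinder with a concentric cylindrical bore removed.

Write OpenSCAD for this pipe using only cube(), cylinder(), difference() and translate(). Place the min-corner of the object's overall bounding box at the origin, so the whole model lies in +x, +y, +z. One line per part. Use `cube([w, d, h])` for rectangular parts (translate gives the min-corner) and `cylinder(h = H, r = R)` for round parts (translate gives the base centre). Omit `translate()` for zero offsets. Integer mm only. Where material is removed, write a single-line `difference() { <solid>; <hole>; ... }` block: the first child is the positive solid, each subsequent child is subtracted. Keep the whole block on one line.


difference() { translate([90, 90, 0]) cylinder(h = 975, r = 90); translate([90, 90, 0]) cylinder(h = 975, r = 82); }


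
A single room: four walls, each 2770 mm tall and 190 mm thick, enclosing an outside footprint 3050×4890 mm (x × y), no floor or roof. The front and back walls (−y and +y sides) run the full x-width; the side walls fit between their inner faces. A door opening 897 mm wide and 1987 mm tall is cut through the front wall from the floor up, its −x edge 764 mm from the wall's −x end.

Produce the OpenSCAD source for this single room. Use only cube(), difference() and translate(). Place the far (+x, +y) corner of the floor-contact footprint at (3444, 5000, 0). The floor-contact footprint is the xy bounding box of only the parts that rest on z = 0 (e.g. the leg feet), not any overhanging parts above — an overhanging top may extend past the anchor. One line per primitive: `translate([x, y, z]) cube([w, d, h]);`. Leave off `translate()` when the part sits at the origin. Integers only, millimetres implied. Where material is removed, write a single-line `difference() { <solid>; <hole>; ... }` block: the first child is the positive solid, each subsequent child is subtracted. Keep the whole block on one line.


difference() { translate([394, 110, 0]) cube([3050, 190, 2770]); translate([1158, 110, 0]) cube([897, 190, 1987]); }
translate([394, 4810, 0]) cube([3050, 190, 2770]);
translate([394, 300, 0]) cube([190, 4510, 2770]);
translate([3254, 300, 0]) cube([190, 4510, 2770]);


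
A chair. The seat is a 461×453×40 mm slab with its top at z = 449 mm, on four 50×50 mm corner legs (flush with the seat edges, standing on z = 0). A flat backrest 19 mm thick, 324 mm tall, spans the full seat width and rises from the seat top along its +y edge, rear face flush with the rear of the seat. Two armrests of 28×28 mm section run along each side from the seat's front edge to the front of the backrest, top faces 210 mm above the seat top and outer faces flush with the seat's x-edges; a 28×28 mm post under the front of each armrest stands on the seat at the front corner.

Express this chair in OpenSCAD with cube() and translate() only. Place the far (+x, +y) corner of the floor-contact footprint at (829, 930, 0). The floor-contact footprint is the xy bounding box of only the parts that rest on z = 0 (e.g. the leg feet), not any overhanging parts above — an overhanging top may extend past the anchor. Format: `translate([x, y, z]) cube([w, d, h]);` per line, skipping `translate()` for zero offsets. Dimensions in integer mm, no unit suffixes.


translate([368, 477, 409]) cube([461, 453, 40]);
translate([368, 477, 0]) cube([50, 50, 409]);
translate([779, 477, 0]) cube([50, 50, 409]);
translate([368, 880, 0]) cube([50, 50, 409]);
translate([779, 880, 0]) cube([50, 50, 409]);
translate([368, 911, 449]) cube([461, 19, 324]);
translate([368, 477, 631]) cube([28, 434, 28]);
translate([801, 477, 631]) cube([28, 434, 28]);
translate([368, 477, 449]) cube([28, 28, 182]);
translate([801, 477, 449]) cube([28, 28, 182]);


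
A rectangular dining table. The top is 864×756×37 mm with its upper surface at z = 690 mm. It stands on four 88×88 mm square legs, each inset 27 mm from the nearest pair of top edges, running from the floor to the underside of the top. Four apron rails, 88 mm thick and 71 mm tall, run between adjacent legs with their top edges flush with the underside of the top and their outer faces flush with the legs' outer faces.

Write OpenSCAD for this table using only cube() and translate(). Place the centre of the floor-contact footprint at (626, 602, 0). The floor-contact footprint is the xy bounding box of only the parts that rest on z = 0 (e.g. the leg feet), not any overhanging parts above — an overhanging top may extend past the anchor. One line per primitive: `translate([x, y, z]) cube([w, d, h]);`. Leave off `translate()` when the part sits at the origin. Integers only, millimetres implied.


translate([194, 224, 653]) cube([864, 756, 37]);
translate([221, 251, 0]) cube([88, 88, 653]);
translate([943, 251, 0]) cube([88, 88, 653]);
translate([221, 865, 0]) cube([88, 88, 653]);
translate([943, 865, 0]) cube([88, 88, 653]);
translate([309, 251, 582]) cube([634, 88, 71]);
translate([309, 865, 582]) cube([634, 88, 71]);
translate([221, 339, 582]) cube([88, 526, 71]);
translate([943, 339, 582]) cube([88, 526, 71]);


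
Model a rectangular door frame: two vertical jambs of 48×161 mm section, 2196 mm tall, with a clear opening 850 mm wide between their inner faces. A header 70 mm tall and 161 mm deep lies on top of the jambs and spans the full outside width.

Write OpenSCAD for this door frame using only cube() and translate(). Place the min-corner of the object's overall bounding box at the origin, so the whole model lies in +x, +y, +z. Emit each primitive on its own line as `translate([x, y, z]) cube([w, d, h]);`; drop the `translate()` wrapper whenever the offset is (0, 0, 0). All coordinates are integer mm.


cube([48, 161, 2196]);
translate([898, 0, 0]) cube([48, 161, 2196]);
translate([0, 0, 2196]) cube([946, 161, 70]);


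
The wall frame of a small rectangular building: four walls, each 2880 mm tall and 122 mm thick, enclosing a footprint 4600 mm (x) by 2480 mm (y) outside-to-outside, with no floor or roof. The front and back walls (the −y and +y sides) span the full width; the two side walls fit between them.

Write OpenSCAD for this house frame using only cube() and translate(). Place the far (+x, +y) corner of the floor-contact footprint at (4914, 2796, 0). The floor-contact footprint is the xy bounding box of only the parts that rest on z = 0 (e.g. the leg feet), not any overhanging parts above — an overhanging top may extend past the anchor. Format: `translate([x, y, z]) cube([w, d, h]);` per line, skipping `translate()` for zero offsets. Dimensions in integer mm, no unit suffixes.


translate([314, 316, 0]) cube([4600, 122, 2880]);
translate([314, 2674, 0]) cube([4600, 122, 2880]);
translate([314, 438, 0]) cube([122, 2236, 2880]);
translate([4792, 438, 0]) cube([122, 2236, 2880]);


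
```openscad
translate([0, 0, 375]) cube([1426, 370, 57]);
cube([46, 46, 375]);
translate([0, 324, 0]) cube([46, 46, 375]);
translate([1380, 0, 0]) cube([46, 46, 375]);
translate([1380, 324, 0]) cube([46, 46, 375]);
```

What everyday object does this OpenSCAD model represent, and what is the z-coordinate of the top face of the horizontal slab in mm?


A bench. The seat-top height is 432 mm.

A long slab on four corner posts — a bench. The slab sits at z = 375 with thickness 57, so the top is 375 + 57 = 432 mm.


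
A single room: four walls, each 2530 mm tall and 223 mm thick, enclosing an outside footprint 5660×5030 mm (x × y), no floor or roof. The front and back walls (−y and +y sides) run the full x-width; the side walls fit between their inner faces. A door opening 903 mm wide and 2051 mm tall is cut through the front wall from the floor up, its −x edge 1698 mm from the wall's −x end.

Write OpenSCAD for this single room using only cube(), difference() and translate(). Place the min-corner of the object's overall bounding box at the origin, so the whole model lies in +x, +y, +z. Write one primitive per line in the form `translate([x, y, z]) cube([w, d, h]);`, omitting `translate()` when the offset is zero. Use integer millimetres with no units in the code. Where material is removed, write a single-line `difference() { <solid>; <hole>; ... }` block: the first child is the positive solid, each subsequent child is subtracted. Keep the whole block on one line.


difference() { cube([5660, 223, 2530]); translate([1698, 0, 0]) cube([903, 223, 2051]); }
translate([0, 4807, 0]) cube([5660, 223, 2530]);
translate([0, 223, 0]) cube([223, 4584, 2530]);
translate([5437, 223, 0]) cube([223, 4584, 2530]);


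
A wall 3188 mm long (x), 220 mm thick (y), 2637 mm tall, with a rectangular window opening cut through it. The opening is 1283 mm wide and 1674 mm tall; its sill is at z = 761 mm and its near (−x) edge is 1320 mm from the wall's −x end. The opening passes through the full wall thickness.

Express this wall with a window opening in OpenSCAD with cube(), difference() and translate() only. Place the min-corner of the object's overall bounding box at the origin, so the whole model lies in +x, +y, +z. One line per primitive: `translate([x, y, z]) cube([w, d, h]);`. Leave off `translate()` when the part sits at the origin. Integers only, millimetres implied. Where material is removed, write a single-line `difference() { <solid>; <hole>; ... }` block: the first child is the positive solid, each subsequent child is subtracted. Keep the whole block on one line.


difference() { cube([3188, 220, 2637]); translate([1320, 0, 761]) cube([1283, 220, 1674]); }


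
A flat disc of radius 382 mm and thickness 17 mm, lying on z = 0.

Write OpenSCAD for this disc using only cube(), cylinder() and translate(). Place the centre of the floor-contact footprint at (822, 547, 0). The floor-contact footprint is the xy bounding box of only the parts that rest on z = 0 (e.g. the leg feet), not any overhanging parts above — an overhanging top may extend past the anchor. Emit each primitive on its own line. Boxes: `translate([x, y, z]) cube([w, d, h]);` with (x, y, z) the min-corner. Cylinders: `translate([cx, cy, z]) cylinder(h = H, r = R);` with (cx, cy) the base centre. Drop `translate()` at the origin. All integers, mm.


translate([822, 547, 0]) cylinder(h = 17, r = 382);


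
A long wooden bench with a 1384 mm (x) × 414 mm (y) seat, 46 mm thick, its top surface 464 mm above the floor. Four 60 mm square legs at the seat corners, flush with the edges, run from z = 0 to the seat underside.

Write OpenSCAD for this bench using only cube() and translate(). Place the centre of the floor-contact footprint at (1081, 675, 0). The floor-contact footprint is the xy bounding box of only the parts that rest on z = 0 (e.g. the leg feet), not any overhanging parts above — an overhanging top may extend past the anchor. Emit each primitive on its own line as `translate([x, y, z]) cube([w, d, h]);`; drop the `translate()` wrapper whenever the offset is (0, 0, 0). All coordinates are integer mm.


// leg_h = 464 − 46 = 418
translate([389, 468, 418]) cube([1384, 414, 46]);
translate([389, 468, 0]) cube([60, 60, 418]);
translate([389, 822, 0]) cube([60, 60, 418]);
translate([1713, 468, 0]) cube([60, 60, 418]);
translate([1713, 822, 0]) cube([60, 60, 418]);


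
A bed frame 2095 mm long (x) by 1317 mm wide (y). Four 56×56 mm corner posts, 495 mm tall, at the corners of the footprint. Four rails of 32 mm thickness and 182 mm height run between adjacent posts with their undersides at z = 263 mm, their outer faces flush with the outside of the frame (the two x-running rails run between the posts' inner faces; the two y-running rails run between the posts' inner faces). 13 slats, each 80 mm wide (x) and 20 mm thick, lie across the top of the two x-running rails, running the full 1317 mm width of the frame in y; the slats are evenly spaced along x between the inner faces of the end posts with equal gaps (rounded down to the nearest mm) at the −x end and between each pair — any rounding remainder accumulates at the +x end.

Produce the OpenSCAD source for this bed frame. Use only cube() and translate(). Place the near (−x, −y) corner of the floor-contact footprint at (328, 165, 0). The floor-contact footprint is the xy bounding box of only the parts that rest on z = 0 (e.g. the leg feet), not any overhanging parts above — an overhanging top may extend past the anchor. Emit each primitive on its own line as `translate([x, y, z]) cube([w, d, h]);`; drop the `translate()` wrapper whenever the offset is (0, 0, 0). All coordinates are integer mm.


translate([328, 165, 0]) cube([56, 56, 495]);
translate([328, 1426, 0]) cube([56, 56, 495]);
translate([2367, 165, 0]) cube([56, 56, 495]);
translate([2367, 1426, 0]) cube([56, 56, 495]);
translate([384, 165, 263]) cube([1983, 32, 182]);
translate([384, 1450, 263]) cube([1983, 32, 182]);
translate([328, 221, 263]) cube([32, 1205, 182]);
translate([2391, 221, 263]) cube([32, 1205, 182]);
translate([451, 165, 445]) cube([80, 1317, 20]);
translate([598, 165, 445]) cube([80, 1317, 20]);
translate([745, 165, 445]) cube([80, 1317, 20]);
translate([892, 165, 445]) cube([80, 1317, 20]);
translate([1039, 165, 445]) cube([80, 1317, 20]);
translate([1186, 165, 445]) cube([80, 1317, 20]);
translate([1333, 165, 445]) cube([80, 1317, 20]);
translate([1480, 165, 445]) cube([80, 1317, 20]);
translate([1627, 165, 445]) cube([80, 1317, 20]);
translate([1774, 165, 445]) cube([80, 1317, 20]);
translate([1921, 165, 445]) cube([80, 1317, 20]);
translate([2068, 165, 445]) cube([80, 1317, 20]);
translate([2215, 165, 445]) cube([80, 1317, 20]);


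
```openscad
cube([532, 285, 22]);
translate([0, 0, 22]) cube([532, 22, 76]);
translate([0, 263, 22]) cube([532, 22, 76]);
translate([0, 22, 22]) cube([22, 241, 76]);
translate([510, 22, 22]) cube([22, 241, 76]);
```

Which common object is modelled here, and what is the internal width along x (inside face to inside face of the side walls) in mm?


An open box. The internal width is 488 mm.

A 532×285 base slab with four walls standing on it — an open box. The base is 532 mm wide and the walls are 22 mm thick, so the internal width is 532 − 2 × 22 = 488 mm.


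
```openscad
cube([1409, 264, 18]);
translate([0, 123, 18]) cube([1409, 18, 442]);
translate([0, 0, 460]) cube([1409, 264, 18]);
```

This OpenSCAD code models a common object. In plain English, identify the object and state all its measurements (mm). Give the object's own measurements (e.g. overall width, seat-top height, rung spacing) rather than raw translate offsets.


An I-beam lying along x, 1409 mm long. Overall section height 478 mm. Two flanges 264 mm wide (y) and 18 mm thick, one on the floor and one at the top; a web 18 mm thick runs between them, centred on the flange width.


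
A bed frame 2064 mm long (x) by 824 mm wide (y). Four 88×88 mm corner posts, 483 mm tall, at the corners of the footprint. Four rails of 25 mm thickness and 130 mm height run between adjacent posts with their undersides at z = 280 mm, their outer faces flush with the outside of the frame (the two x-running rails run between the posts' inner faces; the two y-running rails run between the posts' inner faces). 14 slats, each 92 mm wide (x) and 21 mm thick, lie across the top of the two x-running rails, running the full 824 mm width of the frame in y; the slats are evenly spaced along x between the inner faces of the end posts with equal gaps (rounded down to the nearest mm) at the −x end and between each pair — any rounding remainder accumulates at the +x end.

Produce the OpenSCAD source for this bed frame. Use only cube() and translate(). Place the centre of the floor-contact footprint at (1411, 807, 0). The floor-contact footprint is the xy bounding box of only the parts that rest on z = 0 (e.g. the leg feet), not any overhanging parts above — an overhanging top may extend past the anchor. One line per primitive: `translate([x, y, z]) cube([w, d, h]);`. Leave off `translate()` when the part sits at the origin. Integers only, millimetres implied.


// slat z = rail_z + rail_h = 280 + 130 = 410
// slat gap = ⌊(1888 − 14·92) / 15⌋ = 40
translate([379, 395, 0]) cube([88, 88, 483]);
translate([379, 1131, 0]) cube([88, 88, 483]);
translate([2355, 395, 0]) cube([88, 88, 483]);
translate([2355, 1131, 0]) cube([88, 88, 483]);
translate([467, 395, 280]) cube([1888, 25, 130]);
translate([467, 1194, 280]) cube([1888, 25, 130]);
translate([379, 483, 280]) cube([25, 648, 130]);
translate([2418, 483, 280]) cube([25, 648, 130]);
translate([507, 395, 410]) cube([92, 824, 21]);
translate([639, 395, 410]) cube([92, 824, 21]);
translate([771, 395, 410]) cube([92, 824, 21]);
translate([903, 395, 410]) cube([92, 824, 21]);
translate([1035, 395, 410]) cube([92, 824, 21]);
translate([1167, 395, 410]) cube([92, 824, 21]);
translate([1299, 395, 410]) cube([92, 824, 21]);
translate([1431, 395, 410]) cube([92, 824, 21]);
translate([1563, 395, 410]) cube([92, 824, 21]);
translate([1695, 395, 410]) cube([92, 824, 21]);
translate([1827, 395, 410]) cube([92, 824, 21]);
translate([1959, 395, 410]) cube([92, 824, 21]);
translate([2091, 395, 410]) cube([92, 824, 21]);
translate([2223, 395, 410]) cube([92, 824, 21]);


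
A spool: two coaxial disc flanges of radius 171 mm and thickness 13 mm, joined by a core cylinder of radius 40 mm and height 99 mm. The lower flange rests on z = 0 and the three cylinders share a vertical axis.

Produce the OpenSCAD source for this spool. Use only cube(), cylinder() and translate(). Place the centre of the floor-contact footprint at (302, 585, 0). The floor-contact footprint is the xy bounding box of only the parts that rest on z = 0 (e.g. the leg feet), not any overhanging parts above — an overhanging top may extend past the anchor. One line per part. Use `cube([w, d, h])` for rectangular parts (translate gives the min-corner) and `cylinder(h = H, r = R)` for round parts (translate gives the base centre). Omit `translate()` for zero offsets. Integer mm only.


translate([302, 585, 0]) cylinder(h = 13, r = 171);
translate([302, 585, 13]) cylinder(h = 99, r = 40);
translate([302, 585, 112]) cylinder(h = 13, r = 171);


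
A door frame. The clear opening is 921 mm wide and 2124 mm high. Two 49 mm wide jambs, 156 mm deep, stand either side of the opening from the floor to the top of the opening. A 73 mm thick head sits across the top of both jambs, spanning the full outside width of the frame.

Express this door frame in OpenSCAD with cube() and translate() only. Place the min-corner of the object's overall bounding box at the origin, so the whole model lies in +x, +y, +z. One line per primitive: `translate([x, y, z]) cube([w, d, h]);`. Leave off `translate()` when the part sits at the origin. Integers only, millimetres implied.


cube([49, 156, 2124]);
translate([970, 0, 0]) cube([49, 156, 2124]);
translate([0, 0, 2124]) cube([1019, 156, 73]);


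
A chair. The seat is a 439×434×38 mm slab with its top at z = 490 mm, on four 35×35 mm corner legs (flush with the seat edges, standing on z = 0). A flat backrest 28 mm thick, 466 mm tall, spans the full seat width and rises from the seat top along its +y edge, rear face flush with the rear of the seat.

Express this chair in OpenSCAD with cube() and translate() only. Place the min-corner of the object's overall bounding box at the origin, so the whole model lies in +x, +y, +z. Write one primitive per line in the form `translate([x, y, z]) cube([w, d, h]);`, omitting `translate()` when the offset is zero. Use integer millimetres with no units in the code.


translate([0, 0, 452]) cube([439, 434, 38]);
cube([35, 35, 452]);
translate([404, 0, 0]) cube([35, 35, 452]);
translate([0, 399, 0]) cube([35, 35, 452]);
translate([404, 399, 0]) cube([35, 35, 452]);
translate([0, 406, 490]) cube([439, 28, 466]);


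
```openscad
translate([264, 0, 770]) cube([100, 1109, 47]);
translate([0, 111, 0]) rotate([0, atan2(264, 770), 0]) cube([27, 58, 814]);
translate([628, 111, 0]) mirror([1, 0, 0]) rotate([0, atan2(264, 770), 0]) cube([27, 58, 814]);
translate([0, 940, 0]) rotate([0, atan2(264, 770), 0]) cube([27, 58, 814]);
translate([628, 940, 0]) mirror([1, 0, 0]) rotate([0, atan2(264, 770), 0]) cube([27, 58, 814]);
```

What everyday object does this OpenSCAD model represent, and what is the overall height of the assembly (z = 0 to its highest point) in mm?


A sawhorse. The overall height is 817 mm.

A beam across two mirrored pairs of raked legs — a sawhorse. The beam's underside is at z = 770 (matching the legs' vertical rise in atan2(264, 770)) and the beam is 47 mm tall, so its top is at 770 + 47 = 817 mm. The raked legs top out at the beam's underside, so that is the highest point.


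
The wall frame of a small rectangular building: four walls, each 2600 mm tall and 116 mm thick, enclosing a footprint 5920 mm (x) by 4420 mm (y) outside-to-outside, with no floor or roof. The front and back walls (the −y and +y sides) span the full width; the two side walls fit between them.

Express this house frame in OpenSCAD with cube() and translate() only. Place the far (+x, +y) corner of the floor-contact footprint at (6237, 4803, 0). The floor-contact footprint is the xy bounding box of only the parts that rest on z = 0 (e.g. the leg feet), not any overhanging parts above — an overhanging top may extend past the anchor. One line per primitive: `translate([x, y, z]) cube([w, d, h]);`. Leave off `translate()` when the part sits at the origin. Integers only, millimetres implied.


translate([317, 383, 0]) cube([5920, 116, 2600]);
translate([317, 4687, 0]) cube([5920, 116, 2600]);
translate([317, 499, 0]) cube([116, 4188, 2600]);
translate([6121, 499, 0]) cube([116, 4188, 2600]);


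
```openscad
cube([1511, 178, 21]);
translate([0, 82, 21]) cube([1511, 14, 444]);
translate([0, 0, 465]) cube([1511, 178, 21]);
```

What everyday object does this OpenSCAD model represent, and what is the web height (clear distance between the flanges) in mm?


An I-beam. The web height is 444 mm.

Two wide flanges with a thin centred web — an I-beam. Overall 486 mm minus two 21 mm flanges gives a web of 486 − 2·21 = 444 mm.


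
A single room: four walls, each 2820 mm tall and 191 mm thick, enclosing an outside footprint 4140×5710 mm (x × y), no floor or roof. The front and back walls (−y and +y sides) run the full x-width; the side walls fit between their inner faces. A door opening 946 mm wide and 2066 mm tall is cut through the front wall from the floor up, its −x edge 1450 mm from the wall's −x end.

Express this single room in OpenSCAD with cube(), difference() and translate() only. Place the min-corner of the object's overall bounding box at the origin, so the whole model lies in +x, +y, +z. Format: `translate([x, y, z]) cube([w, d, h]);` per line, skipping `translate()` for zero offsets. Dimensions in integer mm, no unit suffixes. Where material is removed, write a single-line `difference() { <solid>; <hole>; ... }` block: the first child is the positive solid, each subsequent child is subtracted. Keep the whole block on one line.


difference() { cube([4140, 191, 2820]); translate([1450, 0, 0]) cube([946, 191, 2066]); }
translate([0, 5519, 0]) cube([4140, 191, 2820]);
translate([0, 191, 0]) cube([191, 5328, 2820]);
translate([3949, 191, 0]) cube([191, 5328, 2820]);


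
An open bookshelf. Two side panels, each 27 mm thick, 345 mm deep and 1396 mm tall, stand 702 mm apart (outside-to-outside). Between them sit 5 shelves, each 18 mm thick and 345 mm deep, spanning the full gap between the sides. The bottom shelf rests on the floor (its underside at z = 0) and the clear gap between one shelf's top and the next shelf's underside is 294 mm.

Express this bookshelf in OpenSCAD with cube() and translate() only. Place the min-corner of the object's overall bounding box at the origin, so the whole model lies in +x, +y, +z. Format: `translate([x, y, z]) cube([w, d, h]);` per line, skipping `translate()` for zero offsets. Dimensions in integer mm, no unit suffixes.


cube([27, 345, 1396]);
translate([675, 0, 0]) cube([27, 345, 1396]);
translate([27, 0, 0]) cube([648, 345, 18]);
translate([27, 0, 312]) cube([648, 345, 18]);
translate([27, 0, 624]) cube([648, 345, 18]);
translate([27, 0, 936]) cube([648, 345, 18]);
translate([27, 0, 1248]) cube([648, 345, 18]);


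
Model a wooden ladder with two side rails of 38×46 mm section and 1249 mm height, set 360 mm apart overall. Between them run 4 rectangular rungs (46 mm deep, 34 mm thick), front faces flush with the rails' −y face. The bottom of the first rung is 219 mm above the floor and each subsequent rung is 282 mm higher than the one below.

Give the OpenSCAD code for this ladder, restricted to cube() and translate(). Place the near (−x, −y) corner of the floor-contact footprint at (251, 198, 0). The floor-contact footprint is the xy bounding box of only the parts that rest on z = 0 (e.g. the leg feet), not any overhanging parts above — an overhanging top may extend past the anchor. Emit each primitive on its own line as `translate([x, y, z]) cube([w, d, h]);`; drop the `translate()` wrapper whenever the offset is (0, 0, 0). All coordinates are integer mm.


// rung span = 360 - 2*38 = 284
// rung[k] z = 219 + k*282
translate([251, 198, 0]) cube([38, 46, 1249]);
translate([573, 198, 0]) cube([38, 46, 1249]);
translate([289, 198, 219]) cube([284, 46, 34]);
translate([289, 198, 501]) cube([284, 46, 34]);
translate([289, 198, 783]) cube([284, 46, 34]);
translate([289, 198, 1065]) cube([284, 46, 34]);


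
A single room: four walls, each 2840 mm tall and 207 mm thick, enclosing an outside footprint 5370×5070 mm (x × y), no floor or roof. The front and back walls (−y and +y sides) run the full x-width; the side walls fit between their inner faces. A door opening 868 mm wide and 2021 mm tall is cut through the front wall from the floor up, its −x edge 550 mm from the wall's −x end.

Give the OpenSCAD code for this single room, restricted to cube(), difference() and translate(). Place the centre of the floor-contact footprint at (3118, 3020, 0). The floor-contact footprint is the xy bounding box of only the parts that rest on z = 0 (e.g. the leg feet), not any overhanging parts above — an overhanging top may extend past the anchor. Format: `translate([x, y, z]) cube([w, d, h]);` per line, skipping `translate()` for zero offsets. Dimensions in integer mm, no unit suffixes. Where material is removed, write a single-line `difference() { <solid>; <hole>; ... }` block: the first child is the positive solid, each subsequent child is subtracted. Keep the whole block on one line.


difference() { translate([433, 485, 0]) cube([5370, 207, 2840]); translate([983, 485, 0]) cube([868, 207, 2021]); }
translate([433, 5348, 0]) cube([5370, 207, 2840]);
translate([433, 692, 0]) cube([207, 4656, 2840]);
translate([5596, 692, 0]) cube([207, 4656, 2840]);


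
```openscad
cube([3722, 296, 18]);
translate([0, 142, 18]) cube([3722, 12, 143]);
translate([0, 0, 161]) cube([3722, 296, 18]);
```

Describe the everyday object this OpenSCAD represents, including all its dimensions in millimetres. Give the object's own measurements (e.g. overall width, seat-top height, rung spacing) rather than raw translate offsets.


An I-beam lying along x, 3722 mm long. Overall section height 179 mm. Two flanges 296 mm wide (y) and 18 mm thick, one on the floor and one at the top; a web 12 mm thick runs between them, centred on the flange width.


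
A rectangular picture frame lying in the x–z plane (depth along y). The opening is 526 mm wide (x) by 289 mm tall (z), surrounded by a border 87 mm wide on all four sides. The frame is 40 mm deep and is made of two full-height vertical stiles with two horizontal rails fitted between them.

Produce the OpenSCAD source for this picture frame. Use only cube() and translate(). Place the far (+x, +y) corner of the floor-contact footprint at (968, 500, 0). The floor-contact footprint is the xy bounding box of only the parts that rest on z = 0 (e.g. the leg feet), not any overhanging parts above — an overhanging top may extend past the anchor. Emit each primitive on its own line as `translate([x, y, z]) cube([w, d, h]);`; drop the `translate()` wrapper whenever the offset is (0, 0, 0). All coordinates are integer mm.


translate([268, 460, 0]) cube([87, 40, 463]);
translate([881, 460, 0]) cube([87, 40, 463]);
translate([355, 460, 0]) cube([526, 40, 87]);
translate([355, 460, 376]) cube([526, 40, 87]);


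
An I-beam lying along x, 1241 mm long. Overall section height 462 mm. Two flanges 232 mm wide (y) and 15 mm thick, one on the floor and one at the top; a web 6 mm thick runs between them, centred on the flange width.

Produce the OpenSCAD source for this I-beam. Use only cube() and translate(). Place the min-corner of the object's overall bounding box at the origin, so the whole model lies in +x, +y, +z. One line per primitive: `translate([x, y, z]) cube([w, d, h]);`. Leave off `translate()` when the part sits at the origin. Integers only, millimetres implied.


cube([1241, 232, 15]);
translate([0, 113, 15]) cube([1241, 6, 432]);
translate([0, 0, 447]) cube([1241, 232, 15]);


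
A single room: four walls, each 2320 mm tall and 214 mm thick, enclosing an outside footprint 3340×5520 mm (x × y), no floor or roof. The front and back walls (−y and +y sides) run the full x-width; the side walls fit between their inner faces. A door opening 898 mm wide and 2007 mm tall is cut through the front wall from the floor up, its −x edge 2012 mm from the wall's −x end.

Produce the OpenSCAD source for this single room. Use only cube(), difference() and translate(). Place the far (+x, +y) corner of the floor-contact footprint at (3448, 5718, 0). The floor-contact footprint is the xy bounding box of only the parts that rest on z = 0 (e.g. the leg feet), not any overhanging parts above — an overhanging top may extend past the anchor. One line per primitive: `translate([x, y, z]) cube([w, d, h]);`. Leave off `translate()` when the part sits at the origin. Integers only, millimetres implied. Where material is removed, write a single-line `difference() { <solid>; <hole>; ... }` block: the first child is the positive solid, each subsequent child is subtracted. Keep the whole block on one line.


difference() { translate([108, 198, 0]) cube([3340, 214, 2320]); translate([2120, 198, 0]) cube([898, 214, 2007]); }
translate([108, 5504, 0]) cube([3340, 214, 2320]);
translate([108, 412, 0]) cube([214, 5092, 2320]);
translate([3234, 412, 0]) cube([214, 5092, 2320]);


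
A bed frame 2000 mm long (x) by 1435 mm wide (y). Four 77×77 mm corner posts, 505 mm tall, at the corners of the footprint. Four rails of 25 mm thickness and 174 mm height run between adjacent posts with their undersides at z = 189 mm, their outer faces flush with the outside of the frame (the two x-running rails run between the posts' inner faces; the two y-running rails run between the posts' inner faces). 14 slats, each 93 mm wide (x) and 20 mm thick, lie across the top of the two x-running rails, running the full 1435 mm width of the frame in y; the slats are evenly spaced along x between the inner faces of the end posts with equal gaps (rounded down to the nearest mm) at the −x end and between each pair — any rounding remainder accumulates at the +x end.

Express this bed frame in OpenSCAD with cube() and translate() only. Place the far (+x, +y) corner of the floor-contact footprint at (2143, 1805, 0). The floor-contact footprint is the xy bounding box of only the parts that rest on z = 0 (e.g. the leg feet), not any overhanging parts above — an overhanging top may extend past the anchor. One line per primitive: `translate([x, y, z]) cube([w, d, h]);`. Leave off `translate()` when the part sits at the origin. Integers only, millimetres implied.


// slat z = rail_z + rail_h = 189 + 174 = 363
// slat gap = ⌊(1846 − 14·93) / 15⌋ = 36
translate([143, 370, 0]) cube([77, 77, 505]);
translate([143, 1728, 0]) cube([77, 77, 505]);
translate([2066, 370, 0]) cube([77, 77, 505]);
translate([2066, 1728, 0]) cube([77, 77, 505]);
translate([220, 370, 189]) cube([1846, 25, 174]);
translate([220, 1780, 189]) cube([1846, 25, 174]);
translate([143, 447, 189]) cube([25, 1281, 174]);
translate([2118, 447, 189]) cube([25, 1281, 174]);
translate([256, 370, 363]) cube([93, 1435, 20]);
translate([385, 370, 363]) cube([93, 1435, 20]);
translate([514, 370, 363]) cube([93, 1435, 20]);
translate([643, 370, 363]) cube([93, 1435, 20]);
translate([772, 370, 363]) cube([93, 1435, 20]);
translate([901, 370, 363]) cube([93, 1435, 20]);
translate([1030, 370, 363]) cube([93, 1435, 20]);
translate([1159, 370, 363]) cube([93, 1435, 20]);
translate([1288, 370, 363]) cube([93, 1435, 20]);
translate([1417, 370, 363]) cube([93, 1435, 20]);
translate([1546, 370, 363]) cube([93, 1435, 20]);
translate([1675, 370, 363]) cube([93, 1435, 20]);
translate([1804, 370, 363]) cube([93, 1435, 20]);
translate([1933, 370, 363]) cube([93, 1435, 20]);


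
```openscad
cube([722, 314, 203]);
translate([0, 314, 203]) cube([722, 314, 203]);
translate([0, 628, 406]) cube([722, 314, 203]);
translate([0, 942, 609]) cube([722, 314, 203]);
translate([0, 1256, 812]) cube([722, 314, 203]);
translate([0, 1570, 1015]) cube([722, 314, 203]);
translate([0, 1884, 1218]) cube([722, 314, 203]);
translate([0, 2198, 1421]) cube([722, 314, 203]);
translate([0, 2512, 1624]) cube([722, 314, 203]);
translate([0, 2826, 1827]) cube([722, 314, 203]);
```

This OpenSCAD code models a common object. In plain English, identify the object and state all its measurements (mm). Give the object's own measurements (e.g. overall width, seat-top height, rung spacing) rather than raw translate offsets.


A straight staircase of 10 solid steps. Each step is 722 mm wide (x), 314 mm deep (y, the going) and 203 mm tall (the rise). The first step rests on the floor; each subsequent step sits one going further in +y and one rise higher in +z, directly behind and above the previous step with no overlap.


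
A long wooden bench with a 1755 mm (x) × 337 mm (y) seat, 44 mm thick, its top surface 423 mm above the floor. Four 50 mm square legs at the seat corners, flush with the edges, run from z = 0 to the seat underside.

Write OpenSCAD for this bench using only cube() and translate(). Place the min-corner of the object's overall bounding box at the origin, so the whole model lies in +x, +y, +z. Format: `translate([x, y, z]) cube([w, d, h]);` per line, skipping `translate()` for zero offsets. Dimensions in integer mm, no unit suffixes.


translate([0, 0, 379]) cube([1755, 337, 44]);
cube([50, 50, 379]);
translate([0, 287, 0]) cube([50, 50, 379]);
translate([1705, 0, 0]) cube([50, 50, 379]);
translate([1705, 287, 0]) cube([50, 50, 379]);
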